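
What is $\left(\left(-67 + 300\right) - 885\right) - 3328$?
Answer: $-3980$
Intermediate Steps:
$\left(\left(-67 + 300\right) - 885\right) - 3328 = \left(233 - 885\right) - 3328 = -652 - 3328 = -3980$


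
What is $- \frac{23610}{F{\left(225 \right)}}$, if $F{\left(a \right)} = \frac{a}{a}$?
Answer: $-23610$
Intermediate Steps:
$F{\left(a \right)} = 1$
$- \frac{23610}{F{\left(225 \right)}} = - \frac{23610}{1} = \left(-23610\right) 1 = -23610$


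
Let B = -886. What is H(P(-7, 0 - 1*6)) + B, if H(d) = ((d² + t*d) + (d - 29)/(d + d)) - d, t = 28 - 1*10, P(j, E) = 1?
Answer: -882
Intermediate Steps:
t = 18 (t = 28 - 10 = 18)
H(d) = d² + 17*d + (-29 + d)/(2*d) (H(d) = ((d² + 18*d) + (d - 29)/(d + d)) - d = ((d² + 18*d) + (-29 + d)/((2*d))) - d = ((d² + 18*d) + (-29 + d)*(1/(2*d))) - d = ((d² + 18*d) + (-29 + d)/(2*d)) - d = (d² + 18*d + (-29 + d)/(2*d)) - d = d² + 17*d + (-29 + d)/(2*d))
H(P(-7, 0 - 1*6)) + B = (½ + 1² + 17*1 - 29/2/1) - 886 = (½ + 1 + 17 - 29/2*1) - 886 = (½ + 1 + 17 - 29/2) - 886 = 4 - 886 = -882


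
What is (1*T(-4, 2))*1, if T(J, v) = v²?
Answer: 4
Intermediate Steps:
(1*T(-4, 2))*1 = (1*2²)*1 = (1*4)*1 = 4*1 = 4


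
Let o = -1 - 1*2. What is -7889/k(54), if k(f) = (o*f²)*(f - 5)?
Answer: 161/8748 ≈ 0.018404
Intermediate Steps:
o = -3 (o = -1 - 2 = -3)
k(f) = -3*f²*(-5 + f) (k(f) = (-3*f²)*(f - 5) = (-3*f²)*(-5 + f) = -3*f²*(-5 + f))
-7889/k(54) = -7889*1/(8748*(5 - 1*54)) = -7889*1/(8748*(5 - 54)) = -7889/(3*2916*(-49)) = -7889/(-428652) = -7889*(-1/428652) = 161/8748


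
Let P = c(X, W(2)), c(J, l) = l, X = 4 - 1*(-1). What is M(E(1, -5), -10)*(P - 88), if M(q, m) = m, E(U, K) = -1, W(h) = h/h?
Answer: 870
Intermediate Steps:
W(h) = 1
X = 5 (X = 4 + 1 = 5)
P = 1
M(E(1, -5), -10)*(P - 88) = -10*(1 - 88) = -10*(-87) = 870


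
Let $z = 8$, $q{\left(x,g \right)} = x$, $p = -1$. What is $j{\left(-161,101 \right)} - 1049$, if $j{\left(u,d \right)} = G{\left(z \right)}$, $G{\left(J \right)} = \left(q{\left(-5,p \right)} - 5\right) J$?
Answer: $-1129$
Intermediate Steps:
$G{\left(J \right)} = - 10 J$ ($G{\left(J \right)} = \left(-5 - 5\right) J = - 10 J$)
$j{\left(u,d \right)} = -80$ ($j{\left(u,d \right)} = \left(-10\right) 8 = -80$)
$j{\left(-161,101 \right)} - 1049 = -80 - 1049 = -1129$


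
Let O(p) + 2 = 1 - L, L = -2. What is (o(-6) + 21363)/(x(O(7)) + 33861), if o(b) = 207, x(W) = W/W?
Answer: 10785/16931 ≈ 0.63700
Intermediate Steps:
O(p) = 1 (O(p) = -2 + (1 - 1*(-2)) = -2 + (1 + 2) = -2 + 3 = 1)
x(W) = 1
(o(-6) + 21363)/(x(O(7)) + 33861) = (207 + 21363)/(1 + 33861) = 21570/33862 = 21570*(1/33862) = 10785/16931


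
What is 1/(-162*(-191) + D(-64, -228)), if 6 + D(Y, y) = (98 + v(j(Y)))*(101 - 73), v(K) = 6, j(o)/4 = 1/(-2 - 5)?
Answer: 1/33848 ≈ 2.9544e-5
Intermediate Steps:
j(o) = -4/7 (j(o) = 4/(-2 - 5) = 4/(-7) = 4*(-⅐) = -4/7)
D(Y, y) = 2906 (D(Y, y) = -6 + (98 + 6)*(101 - 73) = -6 + 104*28 = -6 + 2912 = 2906)
1/(-162*(-191) + D(-64, -228)) = 1/(-162*(-191) + 2906) = 1/(30942 + 2906) = 1/33848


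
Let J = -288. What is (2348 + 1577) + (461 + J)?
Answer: 4098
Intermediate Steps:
(2348 + 1577) + (461 + J) = (2348 + 1577) + (461 - 288) = 3925 + 173 = 4098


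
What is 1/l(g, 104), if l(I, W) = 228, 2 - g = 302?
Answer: 1/228 ≈ 0.0043860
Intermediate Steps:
g = -300 (g = 2 - 1*302 = 2 - 302 = -300)
1/l(g, 104) = 1/228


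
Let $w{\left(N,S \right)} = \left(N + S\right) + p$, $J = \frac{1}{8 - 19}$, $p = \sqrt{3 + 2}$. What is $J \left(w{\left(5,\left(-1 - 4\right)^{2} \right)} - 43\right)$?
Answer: $\frac{13}{11} - \frac{\sqrt{5}}{11} \approx 0.97854$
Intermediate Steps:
$p = \sqrt{5} \approx 2.2361$
$J = - \frac{1}{11}$ ($J = \frac{1}{-11} = - \frac{1}{11} \approx -0.090909$)
$w{\left(N,S \right)} = N + S + \sqrt{5}$ ($w{\left(N,S \right)} = \left(N + S\right) + \sqrt{5} = N + S + \sqrt{5}$)
$J \left(w{\left(5,\left(-1 - 4\right)^{2} \right)} - 43\right) = - \frac{\left(5 + \left(-1 - 4\right)^{2} + \sqrt{5}\right) - 43}{11} = - \frac{\left(5 + \left(-5\right)^{2} + \sqrt{5}\right) - 43}{11} = - \frac{\left(5 + 25 + \sqrt{5}\right) - 43}{11} = - \frac{\left(30 + \sqrt{5}\right) - 43}{11} = - \frac{-13 + \sqrt{5}}{11} = \frac{13}{11} - \frac{\sqrt{5}}{11}$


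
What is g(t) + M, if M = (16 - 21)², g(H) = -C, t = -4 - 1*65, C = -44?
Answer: 69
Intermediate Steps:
t = -69 (t = -4 - 65 = -69)
g(H) = 44 (g(H) = -1*(-44) = 44)
M = 25 (M = (-5)² = 25)
g(t) + M = 44 + 25 = 69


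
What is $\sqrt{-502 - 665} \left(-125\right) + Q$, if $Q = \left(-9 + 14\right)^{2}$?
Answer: $25 - 125 i \sqrt{1167} \approx 25.0 - 4270.2 i$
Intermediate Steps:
$Q = 25$ ($Q = 5^{2} = 25$)
$\sqrt{-502 - 665} \left(-125\right) + Q = \sqrt{-502 - 665} \left(-125\right) + 25 = \sqrt{-1167} \left(-125\right) + 25 = i \sqrt{1167} \left(-125\right) + 25 = - 125 i \sqrt{1167} + 25 = 25 - 125 i \sqrt{1167}$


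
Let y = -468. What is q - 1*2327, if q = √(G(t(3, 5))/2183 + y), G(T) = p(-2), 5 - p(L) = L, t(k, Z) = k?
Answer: -2327 + I*√2230233571/2183 ≈ -2327.0 + 21.633*I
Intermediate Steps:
p(L) = 5 - L
G(T) = 7 (G(T) = 5 - 1*(-2) = 5 + 2 = 7)
q = I*√2230233571/2183 (q = √(7/2183 - 468) = √(-1021637/2183) = I*√2230233571/2183 ≈ 21.633*I)
q - 1*2327 = I*√2230233571/2183 - 1*2327 = I*√2230233571/2183 - 2327 = -2327 + I*√2230233571/2183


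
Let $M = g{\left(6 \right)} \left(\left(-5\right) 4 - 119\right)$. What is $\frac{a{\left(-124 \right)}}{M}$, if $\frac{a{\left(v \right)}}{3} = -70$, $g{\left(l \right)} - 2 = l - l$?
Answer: $\frac{105}{139} \approx 0.7554$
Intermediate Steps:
$g{\left(l \right)} = 2$ ($g{\left(l \right)} = 2 + \left(l - l\right) = 2 + 0 = 2$)
$a{\left(v \right)} = -210$ ($a{\left(v \right)} = 3 \left(-70\right) = -210$)
$M = -278$ ($M = 2 \left(\left(-5\right) 4 - 119\right) = 2 \left(-20 - 119\right) = 2 \left(-139\right) = -278$)
$\frac{a{\left(-124 \right)}}{M} = - \frac{210}{-278} = \left(-210\right) \left(- \frac{1}{278}\right) = \frac{105}{139}$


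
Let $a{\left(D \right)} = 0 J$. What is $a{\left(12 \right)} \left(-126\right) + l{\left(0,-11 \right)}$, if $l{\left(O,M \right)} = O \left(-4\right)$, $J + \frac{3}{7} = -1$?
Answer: $0$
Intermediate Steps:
$J = - \frac{10}{7}$ ($J = - \frac{3}{7} - 1 = - \frac{10}{7} \approx -1.4286$)
$l{\left(O,M \right)} = - 4 O$
$a{\left(D \right)} = 0$ ($a{\left(D \right)} = 0 \left(- \frac{10}{7}\right) = 0$)
$a{\left(12 \right)} \left(-126\right) + l{\left(0,-11 \right)} = 0 \left(-126\right) - 0 = 0 + 0 = 0$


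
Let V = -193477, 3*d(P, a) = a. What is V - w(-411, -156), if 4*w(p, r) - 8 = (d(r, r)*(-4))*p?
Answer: -172107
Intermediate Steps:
d(P, a) = a/3
w(p, r) = 2 - p*r/3 (w(p, r) = 2 + (((r/3)*(-4))*p)/4 = 2 + ((-4*r/3)*p)/4 = 2 + (-4*p*r/3)/4 = 2 - p*r/3)
V - w(-411, -156) = -193477 - (2 - ⅓*(-411)*(-156)) = -193477 - (2 - 21372) = -193477 - 1*(-21370) = -193477 + 21370 = -172107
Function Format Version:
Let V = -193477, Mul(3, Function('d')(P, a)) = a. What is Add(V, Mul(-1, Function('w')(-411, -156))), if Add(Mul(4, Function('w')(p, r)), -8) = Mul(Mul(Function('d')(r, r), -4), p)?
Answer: -172107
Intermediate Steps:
Function('d')(P, a) = Mul(Rational(1, 3), a)
Function('w')(p, r) = Add(2, Mul(Rational(-1, 3), p, r)) (Function('w')(p, r) = Add(2, Mul(Rational(1, 4), Mul(Mul(Mul(Rational(1, 3), r), -4), p))) = Add(2, Mul(Rational(1, 4), Mul(Mul(Rational(-4, 3), r), p))) = Add(2, Mul(Rational(1, 4), Mul(Rational(-4, 3), p, r))) = Add(2, Mul(Rational(-1, 3), p, r)))
Add(V, Mul(-1, Function('w')(-411, -156))) = Add(-193477, Mul(-1, Add(2, Mul(Rational(-1, 3), -411, -156)))) = Add(-193477, Mul(-1, Add(2, -21372))) = Add(-193477, Mul(-1, -21370)) = Add(-193477, 21370) = -172107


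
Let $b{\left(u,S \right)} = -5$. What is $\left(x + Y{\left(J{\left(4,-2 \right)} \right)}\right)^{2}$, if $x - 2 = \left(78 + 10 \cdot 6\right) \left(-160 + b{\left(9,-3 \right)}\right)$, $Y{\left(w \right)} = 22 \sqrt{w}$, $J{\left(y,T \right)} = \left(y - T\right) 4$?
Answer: $518393440 - 2003584 \sqrt{6} \approx 5.1349 \cdot 10^{8}$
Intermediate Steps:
$J{\left(y,T \right)} = - 4 T + 4 y$
$x = -22768$ ($x = 2 + \left(78 + 10 \cdot 6\right) \left(-160 - 5\right) = 2 + \left(78 + 60\right) \left(-165\right) = 2 + 138 \left(-165\right) = 2 - 22770 = -22768$)
$\left(x + Y{\left(J{\left(4,-2 \right)} \right)}\right)^{2} = \left(-22768 + 22 \sqrt{\left(-4\right) \left(-2\right) + 4 \cdot 4}\right)^{2} = \left(-22768 + 22 \sqrt{8 + 16}\right)^{2} = \left(-22768 + 22 \sqrt{24}\right)^{2} = \left(-22768 + 22 \cdot 2 \sqrt{6}\right)^{2} = \left(-22768 + 44 \sqrt{6}\right)^{2}$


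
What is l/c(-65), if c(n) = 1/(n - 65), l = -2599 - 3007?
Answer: 728780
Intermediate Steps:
l = -5606
c(n) = 1/(-65 + n)
l/c(-65) = -5606/(1/(-65 - 65)) = -5606/(1/(-130)) = -5606/(-1/130) = -5606*(-130) = 728780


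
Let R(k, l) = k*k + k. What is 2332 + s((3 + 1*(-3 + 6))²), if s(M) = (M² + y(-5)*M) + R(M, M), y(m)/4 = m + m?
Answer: 3520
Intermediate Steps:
y(m) = 8*m (y(m) = 4*(m + m) = 4*(2*m) = 8*m)
R(k, l) = k + k² (R(k, l) = k² + k = k + k²)
s(M) = M² - 40*M + M*(1 + M) (s(M) = (M² + (8*(-5))*M) + M*(1 + M) = (M² - 40*M) + M*(1 + M) = M² - 40*M + M*(1 + M))
2332 + s((3 + 1*(-3 + 6))²) = 2332 + (3 + 1*(-3 + 6))²*(-39 + 2*(3 + 1*(-3 + 6))²) = 2332 + (3 + 1*3)²*(-39 + 2*(3 + 1*3)²) = 2332 + (3 + 3)²*(-39 + 2*(3 + 3)²) = 2332 + 6²*(-39 + 2*6²) = 2332 + 36*(-39 + 2*36) = 2332 + 36*(-39 + 72) = 2332 + 36*33 = 2332 + 1188 = 3520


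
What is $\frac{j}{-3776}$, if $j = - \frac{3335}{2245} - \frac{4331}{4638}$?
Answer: $\frac{5038165}{7863376512} \approx 0.00064071$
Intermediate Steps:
$j = - \frac{5038165}{2082462}$ ($j = \left(-3335\right) \frac{1}{2245} - \frac{4331}{4638} = - \frac{667}{449} - \frac{4331}{4638} = - \frac{5038165}{2082462} \approx -2.4193$)
$\frac{j}{-3776} = - \frac{5038165}{2082462 \left(-3776\right)} = \left(- \frac{5038165}{2082462}\right) \left(- \frac{1}{3776}\right) = \frac{5038165}{7863376512}$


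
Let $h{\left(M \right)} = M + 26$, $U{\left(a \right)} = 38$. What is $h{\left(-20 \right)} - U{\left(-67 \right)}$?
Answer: $-32$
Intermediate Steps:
$h{\left(M \right)} = 26 + M$
$h{\left(-20 \right)} - U{\left(-67 \right)} = \left(26 - 20\right) - 38 = 6 - 38 = -32$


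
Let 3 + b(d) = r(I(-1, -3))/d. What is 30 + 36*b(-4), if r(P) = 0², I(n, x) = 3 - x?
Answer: -78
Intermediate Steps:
r(P) = 0
b(d) = -3 (b(d) = -3 + 0/d = -3 + 0 = -3)
30 + 36*b(-4) = 30 + 36*(-3) = 30 - 108 = -78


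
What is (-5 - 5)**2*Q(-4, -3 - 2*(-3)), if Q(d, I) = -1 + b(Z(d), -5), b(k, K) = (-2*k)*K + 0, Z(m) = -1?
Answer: -1100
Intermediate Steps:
b(k, K) = -2*K*k (b(k, K) = -2*K*k + 0 = -2*K*k)
Q(d, I) = -11 (Q(d, I) = -1 - 2*(-5)*(-1) = -1 - 10 = -11)
(-5 - 5)**2*Q(-4, -3 - 2*(-3)) = (-5 - 5)**2*(-11) = (-10)**2*(-11) = 100*(-11) = -1100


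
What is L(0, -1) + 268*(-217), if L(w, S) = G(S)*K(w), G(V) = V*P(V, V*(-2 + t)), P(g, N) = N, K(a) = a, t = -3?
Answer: -58156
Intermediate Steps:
G(V) = -5*V² (G(V) = V*(V*(-2 - 3)) = V*(V*(-5)) = V*(-5*V) = -5*V²)
L(w, S) = -5*w*S² (L(w, S) = (-5*S²)*w = -5*w*S²)
L(0, -1) + 268*(-217) = -5*0*(-1)² + 268*(-217) = -5*0*1 - 58156 = 0 - 58156 = -58156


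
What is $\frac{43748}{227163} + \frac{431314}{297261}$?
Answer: $\frac{36994385470}{22508900181} \approx 1.6435$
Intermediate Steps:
$\frac{43748}{227163} + \frac{431314}{297261} = \frac{36994385470}{22508900181}$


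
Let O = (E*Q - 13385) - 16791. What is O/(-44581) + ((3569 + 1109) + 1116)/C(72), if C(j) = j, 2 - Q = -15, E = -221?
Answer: 130372745/1604916 ≈ 81.233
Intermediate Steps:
Q = 17 (Q = 2 - 1*(-15) = 2 + 15 = 17)
O = -33933 (O = (-221*17 - 13385) - 16791 = (-3757 - 13385) - 16791 = -17142 - 16791 = -33933)
O/(-44581) + ((3569 + 1109) + 1116)/C(72) = -33933/(-44581) + ((3569 + 1109) + 1116)/72 = -33933*(-1/44581) + (4678 + 1116)*(1/72) = 33933/44581 + 5794*(1/72) = 33933/44581 + 2897/36 = 130372745/1604916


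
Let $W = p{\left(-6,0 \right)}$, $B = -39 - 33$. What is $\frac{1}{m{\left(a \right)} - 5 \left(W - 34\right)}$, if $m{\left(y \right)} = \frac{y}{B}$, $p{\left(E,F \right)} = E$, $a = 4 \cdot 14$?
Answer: $\frac{9}{1793} \approx 0.0050195$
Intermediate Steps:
$B = -72$
$a = 56$
$W = -6$
$m{\left(y \right)} = - \frac{y}{72}$ ($m{\left(y \right)} = \frac{y}{-72} = y \left(- \frac{1}{72}\right) = - \frac{y}{72}$)
$\frac{1}{m{\left(a \right)} - 5 \left(W - 34\right)} = \frac{1}{\left(- \frac{1}{72}\right) 56 - 5 \left(-6 - 34\right)} = \frac{1}{- \frac{7}{9} - 5 \left(-6 - 34\right)} = \frac{1}{- \frac{7}{9} - -200} = \frac{1}{- \frac{7}{9} + 200} = \frac{1}{\frac{1793}{9}} = \frac{9}{1793}$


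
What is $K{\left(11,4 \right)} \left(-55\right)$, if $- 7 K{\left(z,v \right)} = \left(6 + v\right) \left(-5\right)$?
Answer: $- \frac{2750}{7} \approx -392.86$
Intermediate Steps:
$K{\left(z,v \right)} = \frac{30}{7} + \frac{5 v}{7}$ ($K{\left(z,v \right)} = - \frac{\left(6 + v\right) \left(-5\right)}{7} = - \frac{-30 - 5 v}{7} = \frac{30}{7} + \frac{5 v}{7}$)
$K{\left(11,4 \right)} \left(-55\right) = \left(\frac{30}{7} + \frac{5}{7} \cdot 4\right) \left(-55\right) = \left(\frac{30}{7} + \frac{20}{7}\right) \left(-55\right) = \frac{50}{7} \left(-55\right) = - \frac{2750}{7}$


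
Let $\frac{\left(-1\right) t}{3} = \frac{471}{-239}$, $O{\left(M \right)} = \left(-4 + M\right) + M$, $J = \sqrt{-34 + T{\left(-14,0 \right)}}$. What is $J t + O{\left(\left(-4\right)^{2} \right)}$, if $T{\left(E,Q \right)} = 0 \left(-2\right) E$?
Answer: $28 + \frac{1413 i \sqrt{34}}{239} \approx 28.0 + 34.473 i$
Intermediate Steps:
$T{\left(E,Q \right)} = 0$ ($T{\left(E,Q \right)} = 0 E = 0$)
$J = i \sqrt{34}$ ($J = \sqrt{-34 + 0} = \sqrt{-34} = i \sqrt{34} \approx 5.8309 i$)
$O{\left(M \right)} = -4 + 2 M$
$t = \frac{1413}{239}$ ($t = - 3 \frac{471}{-239} = - 3 \cdot 471 \left(- \frac{1}{239}\right) = \left(-3\right) \left(- \frac{471}{239}\right) = \frac{1413}{239} \approx 5.9121$)
$J t + O{\left(\left(-4\right)^{2} \right)} = i \sqrt{34} \cdot \frac{1413}{239} - \left(4 - 2 \left(-4\right)^{2}\right) = \frac{1413 i \sqrt{34}}{239} + \left(-4 + 2 \cdot 16\right) = \frac{1413 i \sqrt{34}}{239} + \left(-4 + 32\right) = \frac{1413 i \sqrt{34}}{239} + 28 = 28 + \frac{1413 i \sqrt{34}}{239}$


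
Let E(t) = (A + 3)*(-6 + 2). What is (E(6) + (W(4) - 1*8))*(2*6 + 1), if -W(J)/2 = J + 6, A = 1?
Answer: -572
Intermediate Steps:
W(J) = -12 - 2*J (W(J) = -2*(J + 6) = -2*(6 + J) = -12 - 2*J)
E(t) = -16 (E(t) = (1 + 3)*(-6 + 2) = 4*(-4) = -16)
(E(6) + (W(4) - 1*8))*(2*6 + 1) = (-16 + ((-12 - 2*4) - 1*8))*(2*6 + 1) = (-16 + ((-12 - 8) - 8))*(12 + 1) = (-16 + (-20 - 8))*13 = (-16 - 28)*13 = -44*13 = -572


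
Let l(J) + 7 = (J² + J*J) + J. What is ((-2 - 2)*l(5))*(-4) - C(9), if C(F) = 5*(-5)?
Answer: 793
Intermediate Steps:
C(F) = -25
l(J) = -7 + J + 2*J² (l(J) = -7 + ((J² + J*J) + J) = -7 + ((J² + J²) + J) = -7 + (2*J² + J) = -7 + (J + 2*J²) = -7 + J + 2*J²)
((-2 - 2)*l(5))*(-4) - C(9) = ((-2 - 2)*(-7 + 5 + 2*5²))*(-4) - 1*(-25) = -4*(-7 + 5 + 2*25)*(-4) + 25 = -4*(-7 + 5 + 50)*(-4) + 25 = -4*48*(-4) + 25 = -192*(-4) + 25 = 768 + 25 = 793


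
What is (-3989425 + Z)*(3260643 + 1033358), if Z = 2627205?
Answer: -5849374042220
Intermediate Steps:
(-3989425 + Z)*(3260643 + 1033358) = (-3989425 + 2627205)*(3260643 + 1033358) = -1362220*4294001 = -5849374042220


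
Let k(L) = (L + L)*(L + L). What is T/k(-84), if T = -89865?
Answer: -9985/3136 ≈ -3.1840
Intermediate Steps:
k(L) = 4*L² (k(L) = (2*L)*(2*L) = 4*L²)
T/k(-84) = -89865/(4*(-84)²) = -89865/(4*7056) = -89865/28224 = -89865*1/28224 = -9985/3136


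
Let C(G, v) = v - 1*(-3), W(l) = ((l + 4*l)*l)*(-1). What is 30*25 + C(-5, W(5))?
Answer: 628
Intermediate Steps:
W(l) = -5*l² (W(l) = ((5*l)*l)*(-1) = (5*l²)*(-1) = -5*l²)
C(G, v) = 3 + v (C(G, v) = v + 3 = 3 + v)
30*25 + C(-5, W(5)) = 30*25 + (3 - 5*5²) = 750 + (3 - 5*25) = 750 + (3 - 125) = 750 - 122 = 628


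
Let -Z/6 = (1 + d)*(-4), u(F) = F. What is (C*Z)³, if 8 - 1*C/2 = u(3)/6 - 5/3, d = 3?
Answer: 5451776000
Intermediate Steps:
Z = 96 (Z = -6*(1 + 3)*(-4) = -24*(-4) = -6*(-16) = 96)
C = 55/3 (C = 16 - 2*(3/6 - 5/3) = 16 - 2*(3*(⅙) - 5*⅓) = 16 - 2*(½ - 5/3) = 16 - 2*(-7/6) = 16 + 7/3 = 55/3 ≈ 18.333)
(C*Z)³ = ((55/3)*96)³ = 1760³ = 5451776000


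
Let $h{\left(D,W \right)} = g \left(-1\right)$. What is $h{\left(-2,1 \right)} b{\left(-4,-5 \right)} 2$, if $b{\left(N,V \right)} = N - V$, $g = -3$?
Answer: $6$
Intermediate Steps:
$h{\left(D,W \right)} = 3$ ($h{\left(D,W \right)} = \left(-3\right) \left(-1\right) = 3$)
$h{\left(-2,1 \right)} b{\left(-4,-5 \right)} 2 = 3 \left(-4 - -5\right) 2 = 3 \left(-4 + 5\right) 2 = 3 \cdot 1 \cdot 2 = 3 \cdot 2 = 6$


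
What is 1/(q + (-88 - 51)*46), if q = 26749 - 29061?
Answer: -1/8706 ≈ -0.00011486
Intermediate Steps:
q = -2312
1/(q + (-88 - 51)*46) = 1/(-2312 + (-88 - 51)*46) = 1/(-2312 - 139*46) = 1/(-2312 - 6394) = 1/(-8706) = -1/8706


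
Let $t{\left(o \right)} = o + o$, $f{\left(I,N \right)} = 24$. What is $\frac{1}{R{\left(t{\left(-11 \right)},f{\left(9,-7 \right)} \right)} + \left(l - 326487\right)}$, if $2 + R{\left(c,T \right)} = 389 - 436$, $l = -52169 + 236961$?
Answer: $- \frac{1}{141744} \approx -7.055 \cdot 10^{-6}$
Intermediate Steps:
$t{\left(o \right)} = 2 o$
$l = 184792$
$R{\left(c,T \right)} = -49$ ($R{\left(c,T \right)} = -2 + \left(389 - 436\right) = -2 - 47 = -49$)
$\frac{1}{R{\left(t{\left(-11 \right)},f{\left(9,-7 \right)} \right)} + \left(l - 326487\right)} = \frac{1}{-49 + \left(184792 - 326487\right)} = \frac{1}{-49 - 141695} = \frac{1}{-141744} = - \frac{1}{141744}$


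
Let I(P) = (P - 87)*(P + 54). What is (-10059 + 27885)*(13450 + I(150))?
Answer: 468859452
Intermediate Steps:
I(P) = (-87 + P)*(54 + P)
(-10059 + 27885)*(13450 + I(150)) = (-10059 + 27885)*(13450 + (-4698 + 150**2 - 33*150)) = 17826*(13450 + (-4698 + 22500 - 4950)) = 17826*(13450 + 12852) = 17826*26302 = 468859452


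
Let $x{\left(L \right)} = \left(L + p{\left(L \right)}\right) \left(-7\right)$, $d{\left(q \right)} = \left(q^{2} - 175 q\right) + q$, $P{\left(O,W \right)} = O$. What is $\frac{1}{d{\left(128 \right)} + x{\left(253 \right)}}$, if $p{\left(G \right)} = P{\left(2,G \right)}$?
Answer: $- \frac{1}{7673} \approx -0.00013033$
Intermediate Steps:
$d{\left(q \right)} = q^{2} - 174 q$
$p{\left(G \right)} = 2$
$x{\left(L \right)} = -14 - 7 L$ ($x{\left(L \right)} = \left(L + 2\right) \left(-7\right) = \left(2 + L\right) \left(-7\right) = -14 - 7 L$)
$\frac{1}{d{\left(128 \right)} + x{\left(253 \right)}} = \frac{1}{128 \left(-174 + 128\right) - 1785} = \frac{1}{128 \left(-46\right) - 1785} = \frac{1}{-5888 - 1785} = \frac{1}{-7673} = - \frac{1}{7673}$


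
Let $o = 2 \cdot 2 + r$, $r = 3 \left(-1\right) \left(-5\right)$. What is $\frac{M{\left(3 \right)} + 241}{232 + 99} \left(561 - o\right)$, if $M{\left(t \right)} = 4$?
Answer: $\frac{132790}{331} \approx 401.18$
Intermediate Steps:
$r = 15$ ($r = \left(-3\right) \left(-5\right) = 15$)
$o = 19$ ($o = 2 \cdot 2 + 15 = 4 + 15 = 19$)
$\frac{M{\left(3 \right)} + 241}{232 + 99} \left(561 - o\right) = \frac{4 + 241}{232 + 99} \left(561 - 19\right) = \frac{245}{331} \left(561 - 19\right) = 245 \cdot \frac{1}{331} \cdot 542 = \frac{245}{331} \cdot 542 = \frac{132790}{331}$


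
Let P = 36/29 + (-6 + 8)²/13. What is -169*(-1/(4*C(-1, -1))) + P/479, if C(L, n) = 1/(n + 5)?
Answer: 30519111/180583 ≈ 169.00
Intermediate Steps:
P = 584/377 (P = 36*(1/29) + 2²*(1/13) = 36/29 + 4*(1/13) = 36/29 + 4/13 = 584/377 ≈ 1.5491)
C(L, n) = 1/(5 + n)
-169*(-1/(4*C(-1, -1))) + P/479 = -169*(-1/1) + (584/377)/479 = -169*(-1/1) + (584/377)*(1/479) = -169/((-4*¼)) + 584/180583 = -169/(-1) + 584/180583 = -169*(-1) + 584/180583 = 169 + 584/180583 = 30519111/180583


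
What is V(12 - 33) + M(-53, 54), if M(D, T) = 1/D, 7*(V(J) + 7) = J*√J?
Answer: -372/53 - 3*I*√21 ≈ -7.0189 - 13.748*I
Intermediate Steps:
V(J) = -7 + J^(3/2)/7 (V(J) = -7 + (J*√J)/7 = -7 + J^(3/2)/7)
V(12 - 33) + M(-53, 54) = (-7 + (12 - 33)^(3/2)/7) + 1/(-53) = (-7 + (-21)^(3/2)/7) - 1/53 = (-7 + (-21*I*√21)/7) - 1/53 = (-7 - 3*I*√21) - 1/53 = -372/53 - 3*I*√21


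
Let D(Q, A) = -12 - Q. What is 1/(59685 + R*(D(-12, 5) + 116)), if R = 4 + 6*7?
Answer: 1/65021 ≈ 1.5380e-5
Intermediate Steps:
R = 46 (R = 4 + 42 = 46)
1/(59685 + R*(D(-12, 5) + 116)) = 1/(59685 + 46*((-12 - 1*(-12)) + 116)) = 1/(59685 + 46*((-12 + 12) + 116)) = 1/(59685 + 46*(0 + 116)) = 1/(59685 + 46*116) = 1/(59685 + 5336) = 1/65021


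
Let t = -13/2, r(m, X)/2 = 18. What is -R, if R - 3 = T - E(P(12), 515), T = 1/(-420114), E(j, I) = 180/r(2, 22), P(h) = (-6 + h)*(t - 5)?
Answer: 840229/420114 ≈ 2.0000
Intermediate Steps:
r(m, X) = 36 (r(m, X) = 2*18 = 36)
t = -13/2 (t = -13*½ = -13/2 ≈ -6.5000)
P(h) = 69 - 23*h/2 (P(h) = (-6 + h)*(-13/2 - 5) = (-6 + h)*(-23/2) = 69 - 23*h/2)
E(j, I) = 5 (E(j, I) = 180/36 = 180*(1/36) = 5)
T = -1/420114 ≈ -2.3803e-6
R = -840229/420114 (R = 3 + (-1/420114 - 1*5) = 3 + (-1/420114 - 5) = 3 - 2100571/420114 = -840229/420114 ≈ -2.0000)
-R = -1*(-840229/420114) = 840229/420114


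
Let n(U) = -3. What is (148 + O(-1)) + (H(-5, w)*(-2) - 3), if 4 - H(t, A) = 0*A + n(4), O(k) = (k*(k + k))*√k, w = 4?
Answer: 131 + 2*I ≈ 131.0 + 2.0*I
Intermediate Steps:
O(k) = 2*k^(5/2) (O(k) = (k*(2*k))*√k = (2*k²)*√k = 2*k^(5/2))
H(t, A) = 7 (H(t, A) = 4 - (0*A - 3) = 4 - (0 - 3) = 4 - 1*(-3) = 4 + 3 = 7)
(148 + O(-1)) + (H(-5, w)*(-2) - 3) = (148 + 2*(-1)^(5/2)) + (7*(-2) - 3) = (148 + 2*I) + (-14 - 3) = (148 + 2*I) - 17 = 131 + 2*I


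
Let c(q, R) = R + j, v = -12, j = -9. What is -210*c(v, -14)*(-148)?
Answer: -714840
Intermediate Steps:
c(q, R) = -9 + R (c(q, R) = R - 9 = -9 + R)
-210*c(v, -14)*(-148) = -210*(-9 - 14)*(-148) = -210*(-23)*(-148) = 4830*(-148) = -714840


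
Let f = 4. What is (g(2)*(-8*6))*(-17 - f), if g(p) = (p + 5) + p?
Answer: 9072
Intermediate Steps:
g(p) = 5 + 2*p (g(p) = (5 + p) + p = 5 + 2*p)
(g(2)*(-8*6))*(-17 - f) = ((5 + 2*2)*(-8*6))*(-17 - 1*4) = ((5 + 4)*(-48))*(-17 - 4) = (9*(-48))*(-21) = -432*(-21) = 9072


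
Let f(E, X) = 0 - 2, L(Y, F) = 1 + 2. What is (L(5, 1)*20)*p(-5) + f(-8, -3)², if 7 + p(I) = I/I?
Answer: -356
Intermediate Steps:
p(I) = -6 (p(I) = -7 + I/I = -7 + 1 = -6)
L(Y, F) = 3
f(E, X) = -2
(L(5, 1)*20)*p(-5) + f(-8, -3)² = (3*20)*(-6) + (-2)² = 60*(-6) + 4 = -360 + 4 = -356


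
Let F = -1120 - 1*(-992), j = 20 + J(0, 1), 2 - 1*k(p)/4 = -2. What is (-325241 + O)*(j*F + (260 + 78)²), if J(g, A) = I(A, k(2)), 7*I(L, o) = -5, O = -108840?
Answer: -339637128668/7 ≈ -4.8520e+10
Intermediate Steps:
k(p) = 16 (k(p) = 8 - 4*(-2) = 8 + 8 = 16)
I(L, o) = -5/7 (I(L, o) = (⅐)*(-5) = -5/7)
J(g, A) = -5/7
j = 135/7 (j = 20 - 5/7 = 135/7 ≈ 19.286)
F = -128 (F = -1120 + 992 = -128)
(-325241 + O)*(j*F + (260 + 78)²) = (-325241 - 108840)*((135/7)*(-128) + (260 + 78)²) = -434081*(-17280/7 + 338²) = -434081*(-17280/7 + 114244) = -434081*782428/7 = -339637128668/7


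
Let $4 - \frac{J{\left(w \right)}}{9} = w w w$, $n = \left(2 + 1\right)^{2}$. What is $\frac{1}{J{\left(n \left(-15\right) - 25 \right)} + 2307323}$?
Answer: $\frac{1}{39171359} \approx 2.5529 \cdot 10^{-8}$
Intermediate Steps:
$n = 9$ ($n = 3^{2} = 9$)
$J{\left(w \right)} = 36 - 9 w^{3}$ ($J{\left(w \right)} = 36 - 9 w w w = 36 - 9 w^{2} w = 36 - 9 w^{3}$)
$\frac{1}{J{\left(n \left(-15\right) - 25 \right)} + 2307323} = \frac{1}{\left(36 - 9 \left(9 \left(-15\right) - 25\right)^{3}\right) + 2307323} = \frac{1}{\left(36 - 9 \left(-135 - 25\right)^{3}\right) + 2307323} = \frac{1}{\left(36 - 9 \left(-160\right)^{3}\right) + 2307323} = \frac{1}{\left(36 - -36864000\right) + 2307323} = \frac{1}{\left(36 + 36864000\right) + 2307323} = \frac{1}{36864036 + 2307323} = \frac{1}{39171359}$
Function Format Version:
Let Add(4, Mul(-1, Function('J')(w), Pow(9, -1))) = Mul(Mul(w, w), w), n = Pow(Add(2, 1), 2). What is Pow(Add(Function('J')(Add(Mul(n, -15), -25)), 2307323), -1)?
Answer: Rational(1, 39171359) ≈ 2.5529e-8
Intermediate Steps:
n = 9 (n = Pow(3, 2) = 9)
Function('J')(w) = Add(36, Mul(-9, Pow(w, 3))) (Function('J')(w) = Add(36, Mul(-9, Mul(Mul(w, w), w))) = Add(36, Mul(-9, Mul(Pow(w, 2), w))) = Add(36, Mul(-9, Pow(w, 3))))
Pow(Add(Function('J')(Add(Mul(n, -15), -25)), 2307323), -1) = Pow(Add(Add(36, Mul(-9, Pow(Add(Mul(9, -15), -25), 3))), 2307323), -1) = Pow(Add(Add(36, Mul(-9, Pow(Add(-135, -25), 3))), 2307323), -1) = Pow(Add(Add(36, Mul(-9, Pow(-160, 3))), 2307323), -1) = Pow(Add(Add(36, Mul(-9, -4096000)), 2307323), -1) = Pow(Add(Add(36, 36864000), 2307323), -1) = Pow(Add(36864036, 2307323), -1) = Pow(39171359, -1) = Rational(1, 39171359)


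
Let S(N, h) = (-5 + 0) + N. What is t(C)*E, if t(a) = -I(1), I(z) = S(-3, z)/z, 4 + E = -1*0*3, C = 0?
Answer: -32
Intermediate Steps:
S(N, h) = -5 + N
E = -4 (E = -4 - 1*0*3 = -4 + 0*3 = -4 + 0 = -4)
I(z) = -8/z (I(z) = (-5 - 3)/z = -8/z)
t(a) = 8 (t(a) = -(-8)/1 = -(-8) = -1*(-8) = 8)
t(C)*E = 8*(-4) = -32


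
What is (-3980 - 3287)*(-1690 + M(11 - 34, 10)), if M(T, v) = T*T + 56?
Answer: 8030035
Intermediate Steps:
M(T, v) = 56 + T**2 (M(T, v) = T**2 + 56 = 56 + T**2)
(-3980 - 3287)*(-1690 + M(11 - 34, 10)) = (-3980 - 3287)*(-1690 + (56 + (11 - 34)**2)) = -7267*(-1690 + (56 + (-23)**2)) = -7267*(-1690 + (56 + 529)) = -7267*(-1690 + 585) = -7267*(-1105) = 8030035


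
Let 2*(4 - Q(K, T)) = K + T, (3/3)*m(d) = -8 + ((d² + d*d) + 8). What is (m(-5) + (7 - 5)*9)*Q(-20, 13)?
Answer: 510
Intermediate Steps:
m(d) = 2*d² (m(d) = -8 + ((d² + d*d) + 8) = -8 + ((d² + d²) + 8) = -8 + (2*d² + 8) = -8 + (8 + 2*d²) = 2*d²)
Q(K, T) = 4 - K/2 - T/2 (Q(K, T) = 4 - (K + T)/2 = 4 + (-K/2 - T/2) = 4 - K/2 - T/2)
(m(-5) + (7 - 5)*9)*Q(-20, 13) = (2*(-5)² + (7 - 5)*9)*(4 - ½*(-20) - ½*13) = (2*25 + 2*9)*(4 + 10 - 13/2) = (50 + 18)*(15/2) = 68*(15/2) = 510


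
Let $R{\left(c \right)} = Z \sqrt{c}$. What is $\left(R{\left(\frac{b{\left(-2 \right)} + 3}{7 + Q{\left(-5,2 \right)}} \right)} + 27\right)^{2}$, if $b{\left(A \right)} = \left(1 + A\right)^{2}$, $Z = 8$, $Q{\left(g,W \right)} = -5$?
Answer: $857 + 432 \sqrt{2} \approx 1467.9$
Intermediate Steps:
$R{\left(c \right)} = 8 \sqrt{c}$
$\left(R{\left(\frac{b{\left(-2 \right)} + 3}{7 + Q{\left(-5,2 \right)}} \right)} + 27\right)^{2} = \left(8 \sqrt{\frac{\left(1 - 2\right)^{2} + 3}{7 - 5}} + 27\right)^{2} = \left(8 \sqrt{\frac{\left(-1\right)^{2} + 3}{2}} + 27\right)^{2} = \left(8 \sqrt{\left(1 + 3\right) \frac{1}{2}} + 27\right)^{2} = \left(8 \sqrt{4 \cdot \frac{1}{2}} + 27\right)^{2} = \left(8 \sqrt{2} + 27\right)^{2} = \left(27 + 8 \sqrt{2}\right)^{2}$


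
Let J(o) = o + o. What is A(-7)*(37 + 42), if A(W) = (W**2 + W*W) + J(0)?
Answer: 7742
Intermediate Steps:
J(o) = 2*o
A(W) = 2*W**2 (A(W) = (W**2 + W*W) + 2*0 = (W**2 + W**2) + 0 = 2*W**2 + 0 = 2*W**2)
A(-7)*(37 + 42) = (2*(-7)**2)*(37 + 42) = (2*49)*79 = 98*79 = 7742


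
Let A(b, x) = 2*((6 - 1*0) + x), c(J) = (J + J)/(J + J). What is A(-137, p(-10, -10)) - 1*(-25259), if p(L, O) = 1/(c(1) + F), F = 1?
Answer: 25272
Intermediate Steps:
c(J) = 1 (c(J) = (2*J)/((2*J)) = (2*J)*(1/(2*J)) = 1)
p(L, O) = 1/2 (p(L, O) = 1/(1 + 1) = 1/2)
A(b, x) = 12 + 2*x (A(b, x) = 2*((6 + 0) + x) = 2*(6 + x) = 12 + 2*x)
A(-137, p(-10, -10)) - 1*(-25259) = (12 + 2*(1/2)) - 1*(-25259) = (12 + 1) + 25259 = 13 + 25259 = 25272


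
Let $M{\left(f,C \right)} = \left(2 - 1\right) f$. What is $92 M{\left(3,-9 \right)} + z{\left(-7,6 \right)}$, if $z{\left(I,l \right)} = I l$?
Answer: $234$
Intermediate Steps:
$M{\left(f,C \right)} = f$ ($M{\left(f,C \right)} = 1 f = f$)
$92 M{\left(3,-9 \right)} + z{\left(-7,6 \right)} = 92 \cdot 3 - 42 = 276 - 42 = 234$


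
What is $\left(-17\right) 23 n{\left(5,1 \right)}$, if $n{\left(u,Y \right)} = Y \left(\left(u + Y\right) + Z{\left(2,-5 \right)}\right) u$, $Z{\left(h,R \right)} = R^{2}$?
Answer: $-60605$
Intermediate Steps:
$n{\left(u,Y \right)} = Y u \left(25 + Y + u\right)$ ($n{\left(u,Y \right)} = Y \left(\left(u + Y\right) + \left(-5\right)^{2}\right) u = Y \left(\left(Y + u\right) + 25\right) u = Y \left(25 + Y + u\right) u = Y u \left(25 + Y + u\right)$)
$\left(-17\right) 23 n{\left(5,1 \right)} = \left(-17\right) 23 \cdot 1 \cdot 5 \left(25 + 1 + 5\right) = - 391 \cdot 1 \cdot 5 \cdot 31 = \left(-391\right) 155 = -60605$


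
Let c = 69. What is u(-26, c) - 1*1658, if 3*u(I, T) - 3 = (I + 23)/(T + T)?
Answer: -228667/138 ≈ -1657.0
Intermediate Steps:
u(I, T) = 1 + (23 + I)/(6*T) (u(I, T) = 1 + ((I + 23)/(T + T))/3 = 1 + ((23 + I)/((2*T)))/3 = 1 + ((23 + I)*(1/(2*T)))/3 = 1 + ((23 + I)/(2*T))/3 = 1 + (23 + I)/(6*T))
u(-26, c) - 1*1658 = (1/6)*(23 - 26 + 6*69)/69 - 1*1658 = (1/6)*(1/69)*(23 - 26 + 414) - 1658 = (1/6)*(1/69)*411 - 1658 = 137/138 - 1658 = -228667/138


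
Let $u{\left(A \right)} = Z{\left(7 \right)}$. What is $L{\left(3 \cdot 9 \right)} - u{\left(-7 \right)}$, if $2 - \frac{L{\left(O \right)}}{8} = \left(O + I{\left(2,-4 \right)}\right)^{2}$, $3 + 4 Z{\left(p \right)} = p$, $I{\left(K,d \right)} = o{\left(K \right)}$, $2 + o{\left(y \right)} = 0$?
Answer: $-4985$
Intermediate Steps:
$o{\left(y \right)} = -2$ ($o{\left(y \right)} = -2 + 0 = -2$)
$I{\left(K,d \right)} = -2$
$Z{\left(p \right)} = - \frac{3}{4} + \frac{p}{4}$
$L{\left(O \right)} = 16 - 8 \left(-2 + O\right)^{2}$ ($L{\left(O \right)} = 16 - 8 \left(O - 2\right)^{2} = 16 - 8 \left(-2 + O\right)^{2}$)
$u{\left(A \right)} = 1$ ($u{\left(A \right)} = - \frac{3}{4} + \frac{1}{4} \cdot 7 = - \frac{3}{4} + \frac{7}{4} = 1$)
$L{\left(3 \cdot 9 \right)} - u{\left(-7 \right)} = \left(16 - 8 \left(-2 + 3 \cdot 9\right)^{2}\right) - 1 = \left(16 - 8 \left(-2 + 27\right)^{2}\right) - 1 = \left(16 - 8 \cdot 25^{2}\right) - 1 = \left(16 - 5000\right) - 1 = -4984 - 1 = -4985$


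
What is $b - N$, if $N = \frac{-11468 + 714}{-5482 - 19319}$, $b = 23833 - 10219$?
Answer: $\frac{337630060}{24801} \approx 13614.0$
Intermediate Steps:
$b = 13614$
$N = \frac{10754}{24801}$ ($N = - \frac{10754}{-24801} = \left(-10754\right) \left(- \frac{1}{24801}\right) = \frac{10754}{24801} \approx 0.43361$)
$b - N = 13614 - \frac{10754}{24801} = \frac{337630060}{24801}$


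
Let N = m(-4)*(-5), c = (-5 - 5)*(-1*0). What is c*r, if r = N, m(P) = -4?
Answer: 0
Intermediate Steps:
c = 0 (c = -10*0 = 0)
N = 20 (N = -4*(-5) = 20)
r = 20
c*r = 0*20 = 0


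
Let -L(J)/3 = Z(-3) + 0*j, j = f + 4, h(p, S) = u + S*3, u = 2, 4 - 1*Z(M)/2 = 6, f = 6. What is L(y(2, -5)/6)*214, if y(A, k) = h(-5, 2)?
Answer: 2568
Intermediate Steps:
Z(M) = -4 (Z(M) = 8 - 2*6 = 8 - 12 = -4)
h(p, S) = 2 + 3*S (h(p, S) = 2 + S*3 = 2 + 3*S)
j = 10 (j = 6 + 4 = 10)
y(A, k) = 8 (y(A, k) = 2 + 3*2 = 2 + 6 = 8)
L(J) = 12 (L(J) = -3*(-4 + 0*10) = -3*(-4 + 0) = -3*(-4) = 12)
L(y(2, -5)/6)*214 = 12*214 = 2568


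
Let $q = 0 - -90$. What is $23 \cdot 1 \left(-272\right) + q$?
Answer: $-6166$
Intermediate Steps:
$q = 90$ ($q = 0 + 90 = 90$)
$23 \cdot 1 \left(-272\right) + q = 23 \cdot 1 \left(-272\right) + 90 = 23 \left(-272\right) + 90 = -6256 + 90 = -6166$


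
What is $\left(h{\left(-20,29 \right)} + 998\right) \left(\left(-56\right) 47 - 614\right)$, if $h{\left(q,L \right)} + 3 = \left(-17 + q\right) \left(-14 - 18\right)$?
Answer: $-7073034$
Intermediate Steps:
$h{\left(q,L \right)} = 541 - 32 q$ ($h{\left(q,L \right)} = -3 + \left(-17 + q\right) \left(-14 - 18\right) = -3 + \left(-17 + q\right) \left(-32\right) = -3 - \left(-544 + 32 q\right) = 541 - 32 q$)
$\left(h{\left(-20,29 \right)} + 998\right) \left(\left(-56\right) 47 - 614\right) = \left(\left(541 - -640\right) + 998\right) \left(\left(-56\right) 47 - 614\right) = \left(\left(541 + 640\right) + 998\right) \left(-2632 - 614\right) = \left(1181 + 998\right) \left(-3246\right) = 2179 \left(-3246\right) = -7073034$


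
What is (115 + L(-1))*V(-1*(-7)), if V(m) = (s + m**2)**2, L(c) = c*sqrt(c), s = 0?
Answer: 276115 - 2401*I ≈ 2.7612e+5 - 2401.0*I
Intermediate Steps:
L(c) = c**(3/2)
V(m) = m**4 (V(m) = (0 + m**2)**2 = (m**2)**2 = m**4)
(115 + L(-1))*V(-1*(-7)) = (115 + (-1)**(3/2))*(-1*(-7))**4 = (115 - I)*7**4 = (115 - I)*2401 = 276115 - 2401*I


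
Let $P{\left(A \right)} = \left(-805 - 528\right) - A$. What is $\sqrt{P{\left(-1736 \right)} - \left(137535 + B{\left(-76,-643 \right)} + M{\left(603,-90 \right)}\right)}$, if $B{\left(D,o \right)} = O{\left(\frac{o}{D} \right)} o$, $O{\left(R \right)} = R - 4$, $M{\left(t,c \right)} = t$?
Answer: $\frac{i \sqrt{194747777}}{38} \approx 367.24 i$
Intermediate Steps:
$O{\left(R \right)} = -4 + R$
$B{\left(D,o \right)} = o \left(-4 + \frac{o}{D}\right)$ ($B{\left(D,o \right)} = \left(-4 + \frac{o}{D}\right) o = o \left(-4 + \frac{o}{D}\right)$)
$P{\left(A \right)} = -1333 - A$ ($P{\left(A \right)} = \left(-805 - 528\right) - A = -1333 - A$)
$\sqrt{P{\left(-1736 \right)} - \left(137535 + B{\left(-76,-643 \right)} + M{\left(603,-90 \right)}\right)} = \sqrt{\left(-1333 - -1736\right) - \left(138138 - \frac{643 \left(-643 - -304\right)}{-76}\right)} = \sqrt{\left(-1333 + 1736\right) - \left(138138 - - \frac{643 \left(-643 + 304\right)}{76}\right)} = \sqrt{403 - \left(138138 - \left(- \frac{643}{76}\right) \left(-339\right)\right)} = \sqrt{403 - \frac{10280511}{76}} = \sqrt{- \frac{10249883}{76}} = \frac{i \sqrt{194747777}}{38}$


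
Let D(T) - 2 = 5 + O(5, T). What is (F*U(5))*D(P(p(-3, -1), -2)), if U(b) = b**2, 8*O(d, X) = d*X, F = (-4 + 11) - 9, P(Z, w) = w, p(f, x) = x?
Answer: -575/2 ≈ -287.50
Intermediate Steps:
F = -2 (F = 7 - 9 = -2)
O(d, X) = X*d/8 (O(d, X) = (d*X)/8 = (X*d)/8 = X*d/8)
D(T) = 7 + 5*T/8 (D(T) = 2 + (5 + (1/8)*T*5) = 2 + (5 + 5*T/8) = 7 + 5*T/8)
(F*U(5))*D(P(p(-3, -1), -2)) = (-2*5**2)*(7 + (5/8)*(-2)) = (-2*25)*(7 - 5/4) = -50*23/4 = -575/2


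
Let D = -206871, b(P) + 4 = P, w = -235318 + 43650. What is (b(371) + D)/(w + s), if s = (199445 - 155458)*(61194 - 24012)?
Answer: -103252/817666483 ≈ -0.00012628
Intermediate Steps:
w = -191668
b(P) = -4 + P
s = 1635524634 (s = 43987*37182 = 1635524634)
(b(371) + D)/(w + s) = ((-4 + 371) - 206871)/(-191668 + 1635524634) = (367 - 206871)/1635332966 = -206504*1/1635332966 = -103252/817666483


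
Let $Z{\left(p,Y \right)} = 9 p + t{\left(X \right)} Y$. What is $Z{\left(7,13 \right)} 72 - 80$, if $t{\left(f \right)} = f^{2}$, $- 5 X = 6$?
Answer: $\frac{145096}{25} \approx 5803.8$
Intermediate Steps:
$X = - \frac{6}{5}$ ($X = \left(- \frac{1}{5}\right) 6 = - \frac{6}{5} \approx -1.2$)
$Z{\left(p,Y \right)} = 9 p + \frac{36 Y}{25}$ ($Z{\left(p,Y \right)} = 9 p + \left(- \frac{6}{5}\right)^{2} Y = 9 p + \frac{36 Y}{25}$)
$Z{\left(7,13 \right)} 72 - 80 = \left(9 \cdot 7 + \frac{36}{25} \cdot 13\right) 72 - 80 = \left(63 + \frac{468}{25}\right) 72 - 80 = \frac{2043}{25} \cdot 72 - 80 = \frac{147096}{25} - 80 = \frac{145096}{25}$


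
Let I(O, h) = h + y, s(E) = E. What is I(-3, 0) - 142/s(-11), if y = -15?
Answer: -23/11 ≈ -2.0909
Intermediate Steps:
I(O, h) = -15 + h (I(O, h) = h - 15 = -15 + h)
I(-3, 0) - 142/s(-11) = (-15 + 0) - 142/(-11) = -15 - 142*(-1/11) = -15 + 142/11 = -23/11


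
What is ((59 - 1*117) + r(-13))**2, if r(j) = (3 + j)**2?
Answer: 1764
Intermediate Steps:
((59 - 1*117) + r(-13))**2 = ((59 - 1*117) + (3 - 13)**2)**2 = ((59 - 117) + (-10)**2)**2 = (-58 + 100)**2 = 42**2 = 1764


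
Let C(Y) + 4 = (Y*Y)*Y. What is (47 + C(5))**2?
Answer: 28224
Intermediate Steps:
C(Y) = -4 + Y**3 (C(Y) = -4 + (Y*Y)*Y = -4 + Y**2*Y = -4 + Y**3)
(47 + C(5))**2 = (47 + (-4 + 5**3))**2 = (47 + (-4 + 125))**2 = (47 + 121)**2 = 168**2 = 28224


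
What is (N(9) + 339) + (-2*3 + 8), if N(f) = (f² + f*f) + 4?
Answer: 507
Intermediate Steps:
N(f) = 4 + 2*f² (N(f) = (f² + f²) + 4 = 2*f² + 4 = 4 + 2*f²)
(N(9) + 339) + (-2*3 + 8) = ((4 + 2*9²) + 339) + (-2*3 + 8) = ((4 + 2*81) + 339) + (-6 + 8) = ((4 + 162) + 339) + 2 = (166 + 339) + 2 = 505 + 2 = 507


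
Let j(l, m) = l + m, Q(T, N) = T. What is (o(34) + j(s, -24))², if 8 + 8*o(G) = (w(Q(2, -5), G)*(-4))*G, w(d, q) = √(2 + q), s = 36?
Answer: 8281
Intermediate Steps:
o(G) = -1 - G*√(2 + G)/2 (o(G) = -1 + ((√(2 + G)*(-4))*G)/8 = -1 + ((-4*√(2 + G))*G)/8 = -1 + (-4*G*√(2 + G))/8 = -1 - G*√(2 + G)/2)
(o(34) + j(s, -24))² = ((-1 - ½*34*√(2 + 34)) + (36 - 24))² = ((-1 - ½*34*√36) + 12)² = ((-1 - ½*34*6) + 12)² = ((-1 - 102) + 12)² = (-103 + 12)² = (-91)² = 8281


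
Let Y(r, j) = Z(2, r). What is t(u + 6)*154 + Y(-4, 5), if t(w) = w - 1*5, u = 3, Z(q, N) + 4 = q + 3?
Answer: 617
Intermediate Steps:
Z(q, N) = -1 + q (Z(q, N) = -4 + (q + 3) = -4 + (3 + q) = -1 + q)
Y(r, j) = 1 (Y(r, j) = -1 + 2 = 1)
t(w) = -5 + w (t(w) = w - 5 = -5 + w)
t(u + 6)*154 + Y(-4, 5) = (-5 + (3 + 6))*154 + 1 = (-5 + 9)*154 + 1 = 4*154 + 1 = 616 + 1 = 617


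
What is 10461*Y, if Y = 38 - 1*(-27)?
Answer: 679965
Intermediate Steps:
Y = 65 (Y = 38 + 27 = 65)
10461*Y = 10461*65 = 679965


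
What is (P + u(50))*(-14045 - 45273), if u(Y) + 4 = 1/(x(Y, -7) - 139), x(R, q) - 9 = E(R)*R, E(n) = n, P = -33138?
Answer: 2329611800201/1185 ≈ 1.9659e+9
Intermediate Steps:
x(R, q) = 9 + R² (x(R, q) = 9 + R*R = 9 + R²)
u(Y) = -4 + 1/(-130 + Y²) (u(Y) = -4 + 1/((9 + Y²) - 139) = -4 + 1/(-130 + Y²))
(P + u(50))*(-14045 - 45273) = (-33138 + (521 - 4*50²)/(-130 + 50²))*(-14045 - 45273) = (-33138 + (521 - 4*2500)/(-130 + 2500))*(-59318) = (-33138 + (521 - 10000)/2370)*(-59318) = (-33138 + (1/2370)*(-9479))*(-59318) = (-33138 - 9479/2370)*(-59318) = -78546539/2370*(-59318) = 2329611800201/1185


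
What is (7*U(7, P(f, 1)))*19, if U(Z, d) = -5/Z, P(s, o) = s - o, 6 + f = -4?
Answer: -95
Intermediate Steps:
f = -10 (f = -6 - 4 = -10)
(7*U(7, P(f, 1)))*19 = (7*(-5/7))*19 = -5*19 = -95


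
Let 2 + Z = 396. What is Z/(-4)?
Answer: -197/2 ≈ -98.500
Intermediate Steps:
Z = 394 (Z = -2 + 396 = 394)
Z/(-4) = 394/(-4) = 394*(-¼) = -197/2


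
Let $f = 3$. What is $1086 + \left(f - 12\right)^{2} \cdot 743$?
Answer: $61269$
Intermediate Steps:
$1086 + \left(f - 12\right)^{2} \cdot 743 = 1086 + \left(3 - 12\right)^{2} \cdot 743 = 1086 + \left(-9\right)^{2} \cdot 743 = 1086 + 81 \cdot 743 = 1086 + 60183 = 61269$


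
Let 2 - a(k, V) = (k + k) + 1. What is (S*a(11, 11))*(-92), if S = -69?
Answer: -133308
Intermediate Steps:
a(k, V) = 1 - 2*k (a(k, V) = 2 - ((k + k) + 1) = 2 - (2*k + 1) = 2 - (1 + 2*k) = 2 + (-1 - 2*k) = 1 - 2*k)
(S*a(11, 11))*(-92) = -69*(1 - 2*11)*(-92) = -69*(1 - 22)*(-92) = -69*(-21)*(-92) = 1449*(-92) = -133308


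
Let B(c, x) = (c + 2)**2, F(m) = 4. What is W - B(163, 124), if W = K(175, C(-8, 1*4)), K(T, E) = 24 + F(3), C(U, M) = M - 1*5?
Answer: -27197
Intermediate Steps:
C(U, M) = -5 + M (C(U, M) = M - 5 = -5 + M)
B(c, x) = (2 + c)**2
K(T, E) = 28 (K(T, E) = 24 + 4 = 28)
W = 28
W - B(163, 124) = 28 - (2 + 163)**2 = 28 - 1*165**2 = 28 - 1*27225 = 28 - 27225 = -27197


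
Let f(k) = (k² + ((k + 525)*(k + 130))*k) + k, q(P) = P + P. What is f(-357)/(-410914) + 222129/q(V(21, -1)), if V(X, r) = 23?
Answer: 6474557163/1350146 ≈ 4795.5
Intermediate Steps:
q(P) = 2*P
f(k) = k + k² + k*(130 + k)*(525 + k) (f(k) = (k² + ((525 + k)*(130 + k))*k) + k = (k² + ((130 + k)*(525 + k))*k) + k = (k² + k*(130 + k)*(525 + k)) + k = k + k² + k*(130 + k)*(525 + k))
f(-357)/(-410914) + 222129/q(V(21, -1)) = -357*(68251 + (-357)² + 656*(-357))/(-410914) + 222129/((2*23)) = -357*(68251 + 127449 - 234192)*(-1/410914) + 222129/46 = -357*(-38492)*(-1/410914) + 222129*(1/46) = 13741644*(-1/410914) + 222129/46 = -981546/29351 + 222129/46 = 6474557163/1350146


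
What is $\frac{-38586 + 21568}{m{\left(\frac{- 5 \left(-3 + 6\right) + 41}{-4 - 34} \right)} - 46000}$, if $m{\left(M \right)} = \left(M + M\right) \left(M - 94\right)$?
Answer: $\frac{3071749}{8279613} \approx 0.371$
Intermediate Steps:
$m{\left(M \right)} = 2 M \left(-94 + M\right)$
$\frac{-38586 + 21568}{m{\left(\frac{- 5 \left(-3 + 6\right) + 41}{-4 - 34} \right)} - 46000} = \frac{-38586 + 21568}{2 \frac{- 5 \left(-3 + 6\right) + 41}{-4 - 34} \left(-94 + \frac{- 5 \left(-3 + 6\right) + 41}{-4 - 34}\right) - 46000} = - \frac{17018}{2 \frac{\left(-5\right) 3 + 41}{-38} \left(-94 + \frac{\left(-5\right) 3 + 41}{-38}\right) - 46000} = - \frac{17018}{2 \left(-15 + 41\right) \left(- \frac{1}{38}\right) \left(-94 + \left(-15 + 41\right) \left(- \frac{1}{38}\right)\right) - 46000} = - \frac{17018}{2 \cdot 26 \left(- \frac{1}{38}\right) \left(-94 + 26 \left(- \frac{1}{38}\right)\right) - 46000} = - \frac{17018}{2 \left(- \frac{13}{19}\right) \left(-94 - \frac{13}{19}\right) - 46000} = - \frac{17018}{2 \left(- \frac{13}{19}\right) \left(- \frac{1799}{19}\right) - 46000} = - \frac{17018}{\frac{46774}{361} - 46000} = - \frac{17018}{- \frac{16559226}{361}} = \left(-17018\right) \left(- \frac{361}{16559226}\right) = \frac{3071749}{8279613}$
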